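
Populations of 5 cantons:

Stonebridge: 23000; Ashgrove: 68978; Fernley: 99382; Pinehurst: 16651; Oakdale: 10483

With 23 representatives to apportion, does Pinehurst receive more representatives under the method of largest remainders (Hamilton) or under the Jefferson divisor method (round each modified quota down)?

Hamilton

Hamilton: Stonebridge 2, Ashgrove 7, Fernley 11, Pinehurst 2, Oakdale 1.
Jefferson: Stonebridge 2, Ashgrove 8, Fernley 11, Pinehurst 1, Oakdale 1.
Pinehurst gets 2 under Hamilton and 1 under Jefferson.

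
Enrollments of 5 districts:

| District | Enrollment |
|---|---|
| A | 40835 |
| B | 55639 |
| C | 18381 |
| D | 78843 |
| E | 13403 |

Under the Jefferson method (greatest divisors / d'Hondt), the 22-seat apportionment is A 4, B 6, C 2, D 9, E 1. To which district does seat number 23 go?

Priority for the next seat is population ÷ (current seats + 1).
Priorities: A 8167.000, B 7948.429, C 6127.000, D 7884.300, E 6701.500.
Highest priority: A.

A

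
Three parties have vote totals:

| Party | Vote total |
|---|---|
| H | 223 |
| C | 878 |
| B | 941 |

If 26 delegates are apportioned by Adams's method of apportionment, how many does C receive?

Standard divisor 2042/26 ≈ 78.538; standard quotas: H 2.839, C 11.179, B 11.981.
Rounding up gives 3, 12, 12 = 27 seats, so the divisor must be adjusted.
With modified divisor 80: modified quotas H 2.788, C 10.975, B 11.762.
Rounding up: H 3, C 11, B 12 (total 26).
C receives 11.

11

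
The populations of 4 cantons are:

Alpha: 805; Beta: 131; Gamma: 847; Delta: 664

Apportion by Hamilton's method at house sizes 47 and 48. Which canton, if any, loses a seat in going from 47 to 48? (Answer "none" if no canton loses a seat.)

Beta

At 47 seats: Alpha 15, Beta 3, Gamma 16, Delta 13.
At 48 seats: Alpha 16, Beta 2, Gamma 17, Delta 13.
Beta drops from 3 to 2.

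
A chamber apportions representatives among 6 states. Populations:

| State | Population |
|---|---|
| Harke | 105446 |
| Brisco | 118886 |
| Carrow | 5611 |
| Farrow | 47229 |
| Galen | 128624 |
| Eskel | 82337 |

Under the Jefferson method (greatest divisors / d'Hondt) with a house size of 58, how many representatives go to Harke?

13

Standard divisor 488133/58 ≈ 8416.086; standard quotas: Harke 12.529, Brisco 14.126, Carrow 0.667, Farrow 5.612, Galen 15.283, Eskel 9.783.
Rounding down gives 12, 14, 0, 5, 15, 9 = 55 seats, so the divisor must be adjusted.
With modified divisor 8000: modified quotas Harke 13.181, Brisco 14.861, Carrow 0.701, Farrow 5.904, Galen 16.078, Eskel 10.292.
Rounding down: Harke 13, Brisco 14, Carrow 0, Farrow 5, Galen 16, Eskel 10 (total 58).
Harke receives 13.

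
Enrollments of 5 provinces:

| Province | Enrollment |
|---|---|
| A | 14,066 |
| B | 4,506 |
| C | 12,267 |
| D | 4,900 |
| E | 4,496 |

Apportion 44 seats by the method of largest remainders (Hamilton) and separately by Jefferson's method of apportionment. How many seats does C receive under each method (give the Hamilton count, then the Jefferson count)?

Hamilton: A 15, B 5, C 14, D 5, E 5.
Jefferson: A 16, B 5, C 13, D 5, E 5.
C gets 14 under Hamilton and 13 under Jefferson.

14 and 13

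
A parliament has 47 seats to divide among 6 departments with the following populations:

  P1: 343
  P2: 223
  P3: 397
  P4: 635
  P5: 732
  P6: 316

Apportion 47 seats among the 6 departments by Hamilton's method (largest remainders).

Total 2646; standard divisor 2646/47 ≈ 56.298.
Standard quotas: P1 6.093, P2 3.961, P3 7.052, P4 11.279, P5 13.002, P6 5.613.
Lower quotas: P1 6, P2 3, P3 7, P4 11, P5 13, P6 5 (sum 45, leaving 2 seats).
Remainders in descending order: P2 0.961, P6 0.613, P4 0.279, P1 0.093, P3 0.052, P5 0.002.
Largest remainders: P2, P6 receive the extra seats.

P1: 6; P2: 4; P3: 7; P4: 11; P5: 13; P6: 6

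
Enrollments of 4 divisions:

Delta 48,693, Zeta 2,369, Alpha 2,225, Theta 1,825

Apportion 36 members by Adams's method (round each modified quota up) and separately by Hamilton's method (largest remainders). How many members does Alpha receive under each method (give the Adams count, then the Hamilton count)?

2 and 1

Adams: Delta 30, Zeta 2, Alpha 2, Theta 2.
Hamilton: Delta 32, Zeta 2, Alpha 1, Theta 1.
Alpha gets 2 under Adams and 1 under Hamilton.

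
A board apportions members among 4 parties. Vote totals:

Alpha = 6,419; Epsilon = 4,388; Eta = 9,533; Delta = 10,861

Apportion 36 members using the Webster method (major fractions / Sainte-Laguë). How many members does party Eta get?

Standard divisor 31201/36 ≈ 866.694; standard quotas: Alpha 7.406, Epsilon 5.063, Eta 10.999, Delta 12.532.
Rounding to the nearest integer gives Alpha 7, Epsilon 5, Eta 11, Delta 13 — total 36, matching the house size, so no adjustment is needed.
Eta receives 11.

11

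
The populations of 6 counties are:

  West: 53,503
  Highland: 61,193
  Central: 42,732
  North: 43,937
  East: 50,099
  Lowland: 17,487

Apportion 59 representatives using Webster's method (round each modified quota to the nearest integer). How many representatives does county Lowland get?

Standard divisor 268951/59 ≈ 4558.492; standard quotas: West 11.737, Highland 13.424, Central 9.374, North 9.638, East 10.990, Lowland 3.836.
Rounding to the nearest integer gives West 12, Highland 13, Central 9, North 10, East 11, Lowland 4 — total 59, matching the house size, so no adjustment is needed.
Lowland receives 4.

4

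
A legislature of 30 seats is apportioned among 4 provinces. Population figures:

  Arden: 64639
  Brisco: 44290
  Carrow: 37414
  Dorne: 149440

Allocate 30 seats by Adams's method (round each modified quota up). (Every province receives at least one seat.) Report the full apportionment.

Arden=7, Brisco=5, Carrow=4, Dorne=14

Standard divisor 295783/30 ≈ 9859.433; standard quotas: Arden 6.556, Brisco 4.492, Carrow 3.795, Dorne 15.157.
Rounding up gives 7, 5, 4, 16 = 32 seats, so the divisor must be adjusted.
With modified divisor 10700: modified quotas Arden 6.041, Brisco 4.139, Carrow 3.497, Dorne 13.966.
Rounding up: Arden 7, Brisco 5, Carrow 4, Dorne 14 (total 30).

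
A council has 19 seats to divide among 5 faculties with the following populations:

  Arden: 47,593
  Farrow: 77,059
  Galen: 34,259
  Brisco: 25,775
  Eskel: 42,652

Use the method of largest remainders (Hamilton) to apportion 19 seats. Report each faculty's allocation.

Arden 4; Farrow 6; Galen 3; Brisco 2; Eskel 4

Standard divisor: 227338 ÷ 19 ≈ 11965.158.
Standard quotas: Arden 3.9776, Farrow 6.4403, Galen 2.8632, Brisco 2.1542, Eskel 3.5647.
Lower quotas: Arden 3, Farrow 6, Galen 2, Brisco 2, Eskel 3 (sum 16, leaving 3 seats).
Remainders in descending order: Arden 0.9776, Galen 0.8632, Eskel 0.5647, Farrow 0.4403, Brisco 0.1542.
Largest remainders: Arden, Galen, Eskel receive the extra seats.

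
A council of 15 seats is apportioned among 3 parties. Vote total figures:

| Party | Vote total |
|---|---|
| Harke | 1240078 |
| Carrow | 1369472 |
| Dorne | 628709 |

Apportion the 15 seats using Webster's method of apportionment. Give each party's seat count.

Standard divisor 3238259/15 ≈ 215883.933; standard quotas: Harke 5.744, Carrow 6.344, Dorne 2.912.
Rounding to the nearest integer gives Harke 6, Carrow 6, Dorne 3 — total 15, matching the house size, so no adjustment is needed.

Harke 6, Carrow 6, Dorne 3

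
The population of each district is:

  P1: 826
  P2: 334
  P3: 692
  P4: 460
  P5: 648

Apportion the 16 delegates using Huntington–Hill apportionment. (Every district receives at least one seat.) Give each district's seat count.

P1 4, P2 2, P3 4, P4 3, P5 3

With divisor 187.4: modified quotas P1 4.408, P2 1.782, P3 3.693, P4 2.455, P5 3.458.
Geometric-mean thresholds: P1 √(4·5)=4.472, P2 √(1·2)=1.414, P3 √(3·4)=3.464, P4 √(2·3)=2.449, P5 √(3·4)=3.464.
Each quota rounded against its threshold gives P1 4, P2 2, P3 4, P4 3, P5 3 (total 16).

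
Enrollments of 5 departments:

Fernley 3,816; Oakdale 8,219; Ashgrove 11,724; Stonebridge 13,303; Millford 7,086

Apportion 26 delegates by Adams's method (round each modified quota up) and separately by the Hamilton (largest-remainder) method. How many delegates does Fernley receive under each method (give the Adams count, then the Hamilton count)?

3 and 2

Adams: Fernley 3, Oakdale 5, Ashgrove 7, Stonebridge 7, Millford 4.
Hamilton: Fernley 2, Oakdale 5, Ashgrove 7, Stonebridge 8, Millford 4.
Fernley gets 3 under Adams and 2 under Hamilton.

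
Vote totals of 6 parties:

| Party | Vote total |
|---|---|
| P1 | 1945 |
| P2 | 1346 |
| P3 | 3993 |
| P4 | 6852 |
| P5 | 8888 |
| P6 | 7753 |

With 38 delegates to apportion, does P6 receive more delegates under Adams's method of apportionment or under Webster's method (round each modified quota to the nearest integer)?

Adams: P1 3, P2 2, P3 5, P4 8, P5 11, P6 9.
Webster: P1 2, P2 2, P3 5, P4 8, P5 11, P6 10.
P6 gets 9 under Adams and 10 under Webster.

Webster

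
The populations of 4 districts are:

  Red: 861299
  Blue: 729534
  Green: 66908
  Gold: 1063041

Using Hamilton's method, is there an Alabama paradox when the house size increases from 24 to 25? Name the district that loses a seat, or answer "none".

At 24 seats: Red 8, Blue 6, Green 1, Gold 9.
At 25 seats: Red 8, Blue 7, Green 0, Gold 10.
Green drops from 1 to 0.

Green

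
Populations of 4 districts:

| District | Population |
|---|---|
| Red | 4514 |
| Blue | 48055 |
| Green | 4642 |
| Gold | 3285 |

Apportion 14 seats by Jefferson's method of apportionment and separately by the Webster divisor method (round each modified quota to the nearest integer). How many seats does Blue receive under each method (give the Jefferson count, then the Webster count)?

Jefferson: Red 1, Blue 12, Green 1, Gold 0.
Webster: Red 1, Blue 11, Green 1, Gold 1.
Blue gets 12 under Jefferson and 11 under Webster.

12 and 11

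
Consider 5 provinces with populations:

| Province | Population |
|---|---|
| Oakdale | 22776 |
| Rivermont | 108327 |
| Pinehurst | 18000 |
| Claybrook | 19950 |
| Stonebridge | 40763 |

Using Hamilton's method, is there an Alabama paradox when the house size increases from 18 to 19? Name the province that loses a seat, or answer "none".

At 18 seats: Oakdale 2, Rivermont 9, Pinehurst 2, Claybrook 2, Stonebridge 3.
At 19 seats: Oakdale 2, Rivermont 10, Pinehurst 1, Claybrook 2, Stonebridge 4.
Pinehurst drops from 2 to 1.

Pinehurst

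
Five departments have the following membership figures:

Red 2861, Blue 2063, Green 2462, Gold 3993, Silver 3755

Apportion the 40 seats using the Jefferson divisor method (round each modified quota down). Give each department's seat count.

Standard divisor 15134/40 ≈ 378.35; standard quotas: Red 7.562, Blue 5.453, Green 6.507, Gold 10.554, Silver 9.925.
Rounding down gives 7, 5, 6, 10, 9 = 37 seats, so the divisor must be adjusted.
With modified divisor 355: modified quotas Red 8.059, Blue 5.811, Green 6.935, Gold 11.248, Silver 10.577.
Rounding down: Red 8, Blue 5, Green 6, Gold 11, Silver 10 (total 40).

Red 8, Blue 5, Green 6, Gold 11, Silver 10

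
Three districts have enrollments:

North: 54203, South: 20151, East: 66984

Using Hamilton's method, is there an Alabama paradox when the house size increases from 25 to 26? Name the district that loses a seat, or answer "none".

At 25 seats: North 10, South 3, East 12.
At 26 seats: North 10, South 4, East 12.
No district's allocation decreased.

none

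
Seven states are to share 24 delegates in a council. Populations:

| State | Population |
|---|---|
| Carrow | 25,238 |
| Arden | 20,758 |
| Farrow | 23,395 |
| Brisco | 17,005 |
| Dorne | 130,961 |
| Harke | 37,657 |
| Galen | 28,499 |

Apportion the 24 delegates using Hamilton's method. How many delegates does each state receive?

Carrow 2, Arden 2, Farrow 2, Brisco 2, Dorne 11, Harke 3, Galen 2

Standard divisor: 283513 ÷ 24 ≈ 11813.042.
Standard quotas: Carrow 2.1365, Arden 1.7572, Farrow 1.9804, Brisco 1.4395, Dorne 11.0861, Harke 3.1877, Galen 2.4125.
Lower quotas: Carrow 2, Arden 1, Farrow 1, Brisco 1, Dorne 11, Harke 3, Galen 2 (sum 21, leaving 3 seats).
Remainders in descending order: Farrow 0.9804, Arden 0.7572, Brisco 0.4395, Galen 0.4125, Harke 0.1877, Carrow 0.1365, Dorne 0.0861.
Largest remainders: Farrow, Arden, Brisco receive the extra seats.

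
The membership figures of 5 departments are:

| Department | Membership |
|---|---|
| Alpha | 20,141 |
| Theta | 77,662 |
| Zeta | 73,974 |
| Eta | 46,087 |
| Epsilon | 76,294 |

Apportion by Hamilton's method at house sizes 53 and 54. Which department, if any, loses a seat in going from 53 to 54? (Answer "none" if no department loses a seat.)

none

At 53 seats: Alpha 4, Theta 14, Zeta 13, Eta 8, Epsilon 14.
At 54 seats: Alpha 4, Theta 14, Zeta 14, Eta 8, Epsilon 14.
No department's allocation decreased.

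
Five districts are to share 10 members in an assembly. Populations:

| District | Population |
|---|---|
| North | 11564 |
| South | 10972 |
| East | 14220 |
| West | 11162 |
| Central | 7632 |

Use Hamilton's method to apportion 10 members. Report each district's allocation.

North=2, South=2, East=3, West=2, Central=1

Standard divisor: 55550 ÷ 10 = 5555.
Standard quotas: North 2.0817, South 1.9752, East 2.5599, West 2.0094, Central 1.3739.
Lower quotas: North 2, South 1, East 2, West 2, Central 1 (sum 8, leaving 2 seats).
Remainders in descending order: South 0.9752, East 0.5599, Central 0.3739, North 0.0817, West 0.0094.
Largest remainders: South, East receive the extra seats.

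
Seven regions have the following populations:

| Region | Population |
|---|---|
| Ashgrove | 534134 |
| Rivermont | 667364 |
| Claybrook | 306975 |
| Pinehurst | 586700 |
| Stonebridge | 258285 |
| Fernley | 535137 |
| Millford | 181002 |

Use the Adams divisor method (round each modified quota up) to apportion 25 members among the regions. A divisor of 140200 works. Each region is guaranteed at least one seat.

With modified divisor 140200: modified quotas Ashgrove 3.810, Rivermont 4.760, Claybrook 2.190, Pinehurst 4.185, Stonebridge 1.842, Fernley 3.817, Millford 1.291.
Rounding up: Ashgrove 4, Rivermont 5, Claybrook 3, Pinehurst 5, Stonebridge 2, Fernley 4, Millford 2 (total 25).

Ashgrove: 4, Rivermont: 5, Claybrook: 3, Pinehurst: 5, Stonebridge: 2, Fernley: 4, Millford: 2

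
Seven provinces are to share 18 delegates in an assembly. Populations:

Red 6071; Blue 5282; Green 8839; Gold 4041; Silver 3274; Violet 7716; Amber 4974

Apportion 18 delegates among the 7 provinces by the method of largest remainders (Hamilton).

Red 3, Blue 2, Green 4, Gold 2, Silver 2, Violet 3, Amber 2

Total 40197; standard divisor 40197/18 ≈ 2233.167.
Standard quotas: Red 2.7186, Blue 2.3653, Green 3.9581, Gold 1.8095, Silver 1.4661, Violet 3.4552, Amber 2.2273.
Lower quotas: Red 2, Blue 2, Green 3, Gold 1, Silver 1, Violet 3, Amber 2 (sum 14, leaving 4 seats).
Remainders in descending order: Green 0.9581, Gold 0.8095, Red 0.7186, Silver 0.4661, Violet 0.4552, Blue 0.3653, Amber 0.2273.
Largest remainders: Green, Gold, Red, Silver receive the extra seats.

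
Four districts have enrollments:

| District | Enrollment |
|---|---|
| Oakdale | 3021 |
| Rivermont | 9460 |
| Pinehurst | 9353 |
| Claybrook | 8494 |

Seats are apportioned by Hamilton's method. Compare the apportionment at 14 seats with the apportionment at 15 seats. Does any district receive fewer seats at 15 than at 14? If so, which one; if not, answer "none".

At 14 seats: Oakdale 2, Rivermont 4, Pinehurst 4, Claybrook 4.
At 15 seats: Oakdale 1, Rivermont 5, Pinehurst 5, Claybrook 4.
Oakdale drops from 2 to 1.

Oakdale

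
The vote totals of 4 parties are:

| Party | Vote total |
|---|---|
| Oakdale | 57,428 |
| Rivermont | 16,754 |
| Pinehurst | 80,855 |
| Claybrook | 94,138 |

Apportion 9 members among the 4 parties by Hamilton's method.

Standard divisor: 249175 ÷ 9 ≈ 27686.111.
Standard quotas: Oakdale 2.0743, Rivermont 0.6051, Pinehurst 2.9204, Claybrook 3.4002.
Lower quotas: Oakdale 2, Rivermont 0, Pinehurst 2, Claybrook 3 (sum 7, leaving 2 seats).
Remainders in descending order: Pinehurst 0.9204, Rivermont 0.6051, Claybrook 0.4002, Oakdale 0.0743.
The surplus seats go to Pinehurst, Rivermont.

Oakdale=2, Rivermont=1, Pinehurst=3, Claybrook=3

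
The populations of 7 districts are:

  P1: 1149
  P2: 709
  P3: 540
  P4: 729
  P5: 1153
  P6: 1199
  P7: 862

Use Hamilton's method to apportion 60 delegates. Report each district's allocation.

The standard divisor is 6341/60 ≈ 105.683.
Standard quotas: P1 10.872, P2 6.709, P3 5.110, P4 6.898, P5 10.910, P6 11.345, P7 8.156.
Lower quotas: P1 10, P2 6, P3 5, P4 6, P5 10, P6 11, P7 8 (sum 56, leaving 4 seats).
Remainders in descending order: P5 0.910, P4 0.898, P1 0.872, P2 0.709, P6 0.345, P7 0.156, P3 0.110.
Largest remainders: P5, P4, P1, P2 receive the extra seats.

P1=11; P2=7; P3=5; P4=7; P5=11; P6=11; P7=8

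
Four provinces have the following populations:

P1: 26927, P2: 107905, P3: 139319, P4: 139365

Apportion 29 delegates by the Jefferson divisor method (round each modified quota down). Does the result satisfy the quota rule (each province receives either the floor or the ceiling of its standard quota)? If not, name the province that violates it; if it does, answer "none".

none

Standard quotas: P1 1.888, P2 7.567, P3 9.770, P4 9.774.
Jefferson allocation: P1 1, P2 8, P3 10, P4 10.
Every allocation lies between the lower and upper quota.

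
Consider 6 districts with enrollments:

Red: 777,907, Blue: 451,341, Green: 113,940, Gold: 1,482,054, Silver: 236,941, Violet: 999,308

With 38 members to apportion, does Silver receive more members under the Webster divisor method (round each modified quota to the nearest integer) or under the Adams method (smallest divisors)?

Webster: Red 7, Blue 4, Green 1, Gold 14, Silver 2, Violet 10.
Adams: Red 7, Blue 4, Green 1, Gold 14, Silver 3, Violet 9.
Silver gets 2 under Webster and 3 under Adams.

Adams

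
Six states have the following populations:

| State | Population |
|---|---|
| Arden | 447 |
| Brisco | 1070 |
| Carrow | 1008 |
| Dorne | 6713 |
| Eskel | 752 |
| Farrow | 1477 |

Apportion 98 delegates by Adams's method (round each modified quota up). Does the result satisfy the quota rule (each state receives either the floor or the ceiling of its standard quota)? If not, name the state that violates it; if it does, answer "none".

Dorne

Standard quotas: Arden 3.820, Brisco 9.145, Carrow 8.615, Dorne 57.371, Eskel 6.427, Farrow 12.623.
Adams allocation: Arden 4, Brisco 9, Carrow 9, Dorne 56, Eskel 7, Farrow 13.
Dorne has quota 57.371 (lower 57, upper 58) but receives 56 — outside the quota interval.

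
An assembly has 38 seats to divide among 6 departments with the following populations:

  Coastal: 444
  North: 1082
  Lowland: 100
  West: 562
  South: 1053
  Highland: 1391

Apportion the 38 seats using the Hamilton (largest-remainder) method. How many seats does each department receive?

Coastal 4; North 9; Lowland 1; West 4; South 9; Highland 11

Standard divisor: 4632 ÷ 38 ≈ 121.895.
Standard quotas: Coastal 3.642, North 8.877, Lowland 0.820, West 4.611, South 8.639, Highland 11.411.
Lower quotas: Coastal 3, North 8, Lowland 0, West 4, South 8, Highland 11 (sum 34, leaving 4 seats).
Remainders in descending order: North 0.877, Lowland 0.820, Coastal 0.642, South 0.639, West 0.611, Highland 0.411.
The surplus seats go to North, Lowland, Coastal, South.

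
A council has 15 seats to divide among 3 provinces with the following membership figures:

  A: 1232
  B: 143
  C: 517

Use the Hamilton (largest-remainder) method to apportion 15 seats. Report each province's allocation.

Standard divisor: 1892 ÷ 15 ≈ 126.133.
Standard quotas: A 9.767, B 1.134, C 4.099.
Lower quotas: A 9, B 1, C 4 (sum 14, leaving 1 seat).
Remainders in descending order: A 0.767, B 0.134, C 0.099.
Largest remainder: A receives the extra seat.

A 10, B 1, C 4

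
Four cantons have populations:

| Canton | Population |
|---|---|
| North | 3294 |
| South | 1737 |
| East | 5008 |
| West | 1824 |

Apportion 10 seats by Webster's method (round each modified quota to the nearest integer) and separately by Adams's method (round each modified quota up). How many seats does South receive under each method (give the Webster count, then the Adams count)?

1 and 2

Webster: North 3, South 1, East 4, West 2.
Adams: North 2, South 2, East 4, West 2.
South gets 1 under Webster and 2 under Adams.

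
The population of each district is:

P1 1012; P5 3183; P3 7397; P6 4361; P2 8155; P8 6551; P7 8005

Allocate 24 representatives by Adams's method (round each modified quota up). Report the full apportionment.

P1=1; P5=2; P3=4; P6=3; P2=5; P8=4; P7=5

Standard divisor 38664/24 ≈ 1611; standard quotas: P1 0.628, P5 1.976, P3 4.592, P6 2.707, P2 5.062, P8 4.066, P7 4.969.
Rounding up gives 1, 2, 5, 3, 6, 5, 5 = 27 seats, so the divisor must be adjusted.
With modified divisor 1900: modified quotas P1 0.533, P5 1.675, P3 3.893, P6 2.295, P2 4.292, P8 3.448, P7 4.213.
Rounding up: P1 1, P5 2, P3 4, P6 3, P2 5, P8 4, P7 5 (total 24).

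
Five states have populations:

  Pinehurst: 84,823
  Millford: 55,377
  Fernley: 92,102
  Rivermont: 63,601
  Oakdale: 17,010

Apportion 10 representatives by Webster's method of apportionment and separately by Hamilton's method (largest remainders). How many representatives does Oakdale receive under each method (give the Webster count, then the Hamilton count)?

1 and 0

Webster: Pinehurst 2, Millford 2, Fernley 3, Rivermont 2, Oakdale 1.
Hamilton: Pinehurst 3, Millford 2, Fernley 3, Rivermont 2, Oakdale 0.
Oakdale gets 1 under Webster and 0 under Hamilton.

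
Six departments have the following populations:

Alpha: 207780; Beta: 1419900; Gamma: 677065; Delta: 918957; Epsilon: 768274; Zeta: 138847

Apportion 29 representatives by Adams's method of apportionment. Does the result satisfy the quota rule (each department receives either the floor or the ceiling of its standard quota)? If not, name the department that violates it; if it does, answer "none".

none

Standard quotas: Alpha 1.459, Beta 9.968, Gamma 4.753, Delta 6.451, Epsilon 5.394, Zeta 0.975.
Adams allocation: Alpha 2, Beta 10, Gamma 5, Delta 6, Epsilon 5, Zeta 1.
Every allocation lies between the lower and upper quota.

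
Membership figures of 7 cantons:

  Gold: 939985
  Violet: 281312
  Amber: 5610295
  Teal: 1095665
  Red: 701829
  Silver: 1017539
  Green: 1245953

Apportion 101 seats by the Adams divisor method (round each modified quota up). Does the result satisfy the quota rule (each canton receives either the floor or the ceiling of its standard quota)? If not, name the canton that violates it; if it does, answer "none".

Standard quotas: Gold 8.716, Violet 2.608, Amber 52.021, Teal 10.159, Red 6.508, Silver 9.435, Green 11.553.
Adams allocation: Gold 9, Violet 3, Amber 50, Teal 10, Red 7, Silver 10, Green 12.
Amber has quota 52.021 (lower 52, upper 53) but receives 50 — outside the quota interval.

Amber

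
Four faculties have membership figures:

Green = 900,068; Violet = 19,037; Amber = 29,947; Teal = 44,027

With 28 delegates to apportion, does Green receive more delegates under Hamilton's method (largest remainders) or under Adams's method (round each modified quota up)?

Hamilton: Green 25, Violet 1, Amber 1, Teal 1.
Adams: Green 24, Violet 1, Amber 1, Teal 2.
Green gets 25 under Hamilton and 24 under Adams.

Hamilton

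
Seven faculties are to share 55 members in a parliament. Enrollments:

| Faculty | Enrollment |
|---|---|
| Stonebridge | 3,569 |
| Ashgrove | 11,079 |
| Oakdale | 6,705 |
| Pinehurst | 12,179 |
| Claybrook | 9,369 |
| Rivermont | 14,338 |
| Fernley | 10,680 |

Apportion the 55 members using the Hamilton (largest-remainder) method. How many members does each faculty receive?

Stonebridge: 3, Ashgrove: 9, Oakdale: 5, Pinehurst: 10, Claybrook: 7, Rivermont: 12, Fernley: 9

Standard divisor: 67919 ÷ 55 ≈ 1234.891.
Standard quotas: Stonebridge 2.8901, Ashgrove 8.9716, Oakdale 5.4296, Pinehurst 9.8624, Claybrook 7.5869, Rivermont 11.6107, Fernley 8.6485.
Lower quotas: Stonebridge 2, Ashgrove 8, Oakdale 5, Pinehurst 9, Claybrook 7, Rivermont 11, Fernley 8 (sum 50, leaving 5 seats).
Remainders in descending order: Ashgrove 0.9716, Stonebridge 0.8901, Pinehurst 0.8624, Fernley 0.6485, Rivermont 0.6107, Claybrook 0.5869, Oakdale 0.4296.
Largest remainders: Ashgrove, Stonebridge, Pinehurst, Fernley, Rivermont receive the extra seats.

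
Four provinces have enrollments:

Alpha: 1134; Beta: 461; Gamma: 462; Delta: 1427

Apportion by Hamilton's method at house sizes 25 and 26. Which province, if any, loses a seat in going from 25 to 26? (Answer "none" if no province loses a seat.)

At 25 seats: Alpha 8, Beta 3, Gamma 4, Delta 10.
At 26 seats: Alpha 9, Beta 3, Gamma 3, Delta 11.
Gamma drops from 4 to 3.

Gamma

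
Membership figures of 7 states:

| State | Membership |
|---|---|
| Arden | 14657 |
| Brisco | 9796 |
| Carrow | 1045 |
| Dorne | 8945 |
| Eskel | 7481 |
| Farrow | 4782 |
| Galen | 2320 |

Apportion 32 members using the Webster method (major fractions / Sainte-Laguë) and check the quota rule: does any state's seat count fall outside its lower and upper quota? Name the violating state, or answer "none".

none

Standard quotas: Arden 9.567, Brisco 6.394, Carrow 0.682, Dorne 5.839, Eskel 4.883, Farrow 3.121, Galen 1.514.
Webster allocation: Arden 9, Brisco 6, Carrow 1, Dorne 6, Eskel 5, Farrow 3, Galen 2.
Every allocation lies between the lower and upper quota.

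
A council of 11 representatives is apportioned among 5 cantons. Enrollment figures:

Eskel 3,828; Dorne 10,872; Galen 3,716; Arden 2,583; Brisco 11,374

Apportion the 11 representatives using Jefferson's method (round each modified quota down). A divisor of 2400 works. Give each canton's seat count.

Eskel: 1, Dorne: 4, Galen: 1, Arden: 1, Brisco: 4

With modified divisor 2400: modified quotas Eskel 1.595, Dorne 4.530, Galen 1.548, Arden 1.076, Brisco 4.739.
Rounding down: Eskel 1, Dorne 4, Galen 1, Arden 1, Brisco 4 (total 11).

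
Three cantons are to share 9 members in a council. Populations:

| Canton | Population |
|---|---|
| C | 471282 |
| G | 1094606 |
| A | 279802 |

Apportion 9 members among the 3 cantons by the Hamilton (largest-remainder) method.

C 2, G 5, A 2

Standard divisor: 1845690 ÷ 9 ≈ 205076.667.
Standard quotas: C 2.2981, G 5.3375, A 1.3644.
Lower quotas: C 2, G 5, A 1 (sum 8, leaving 1 seat).
Remainders in descending order: A 0.3644, G 0.3375, C 0.2981.
The surplus seat goes to A.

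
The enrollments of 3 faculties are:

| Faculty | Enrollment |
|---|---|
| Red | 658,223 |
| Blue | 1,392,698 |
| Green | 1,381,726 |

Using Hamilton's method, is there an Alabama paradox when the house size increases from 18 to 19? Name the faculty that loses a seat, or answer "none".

Red

At 18 seats: Red 4, Blue 7, Green 7.
At 19 seats: Red 3, Blue 8, Green 8.
Red drops from 4 to 3.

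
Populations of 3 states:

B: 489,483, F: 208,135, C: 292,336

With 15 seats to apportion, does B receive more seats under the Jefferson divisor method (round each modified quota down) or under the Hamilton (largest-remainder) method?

Jefferson

Jefferson: B 8, F 3, C 4.
Hamilton: B 7, F 3, C 5.
B gets 8 under Jefferson and 7 under Hamilton.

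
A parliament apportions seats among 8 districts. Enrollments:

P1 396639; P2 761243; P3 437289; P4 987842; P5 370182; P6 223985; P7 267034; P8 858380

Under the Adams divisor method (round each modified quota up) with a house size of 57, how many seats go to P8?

11

Standard divisor 4302594/57 ≈ 75484.105; standard quotas: P1 5.255, P2 10.085, P3 5.793, P4 13.087, P5 4.904, P6 2.967, P7 3.538, P8 11.372.
Rounding up gives 6, 11, 6, 14, 5, 3, 4, 12 = 61 seats, so the divisor must be adjusted.
With modified divisor 80800: modified quotas P1 4.909, P2 9.421, P3 5.412, P4 12.226, P5 4.581, P6 2.772, P7 3.305, P8 10.624.
Rounding up: P1 5, P2 10, P3 6, P4 13, P5 5, P6 3, P7 4, P8 11 (total 57).
P8 receives 11.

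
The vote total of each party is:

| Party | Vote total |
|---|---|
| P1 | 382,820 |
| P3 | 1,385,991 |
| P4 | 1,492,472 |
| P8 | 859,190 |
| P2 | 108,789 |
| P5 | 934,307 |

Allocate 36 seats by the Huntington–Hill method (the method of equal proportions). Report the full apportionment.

P1=3, P3=10, P4=10, P8=6, P2=1, P5=6

With divisor 145131: modified quotas P1 2.638, P3 9.550, P4 10.284, P8 5.920, P2 0.750, P5 6.438.
Geometric-mean thresholds: P1 √(2·3)=2.449, P3 √(9·10)=9.487, P4 √(10·11)=10.488, P8 √(5·6)=5.477, P2 (min 1), P5 √(6·7)=6.481.
Each quota rounded against its threshold gives P1 3, P3 10, P4 10, P8 6, P2 1, P5 6 (total 36).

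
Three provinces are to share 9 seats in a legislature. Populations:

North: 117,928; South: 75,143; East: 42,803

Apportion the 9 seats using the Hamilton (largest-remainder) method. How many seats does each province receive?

The standard divisor is 235874/9 ≈ 26208.222.
Standard quotas: North 4.4997, South 2.8672, East 1.6332.
Lower quotas: North 4, South 2, East 1 (sum 7, leaving 2 seats).
Remainders in descending order: South 0.8672, East 0.6332, North 0.4997.
The surplus seats go to South, East.

North=4, South=3, East=2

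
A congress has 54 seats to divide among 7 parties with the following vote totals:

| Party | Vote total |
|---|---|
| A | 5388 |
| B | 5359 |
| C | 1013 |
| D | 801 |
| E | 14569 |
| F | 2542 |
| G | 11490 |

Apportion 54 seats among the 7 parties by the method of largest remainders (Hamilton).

The standard divisor is 41162/54 ≈ 762.259.
Standard quotas: A 7.0685, B 7.0304, C 1.3289, D 1.0508, E 19.1129, F 3.3348, G 15.0736.
Lower quotas: A 7, B 7, C 1, D 1, E 19, F 3, G 15 (sum 53, leaving 1 seat).
Remainders in descending order: F 0.3348, C 0.3289, E 0.1129, G 0.0736, A 0.0685, D 0.0508, B 0.0304.
The surplus seat goes to F.

A 7, B 7, C 1, D 1, E 19, F 4, G 15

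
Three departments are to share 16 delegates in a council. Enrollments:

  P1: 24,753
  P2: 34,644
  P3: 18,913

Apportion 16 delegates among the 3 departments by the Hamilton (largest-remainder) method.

The standard divisor is 78310/16 ≈ 4894.375.
Standard quotas: P1 5.0574, P2 7.0783, P3 3.8642.
Lower quotas: P1 5, P2 7, P3 3 (sum 15, leaving 1 seat).
Remainders in descending order: P3 0.8642, P2 0.0783, P1 0.0574.
The surplus seat goes to P3.

P1 5, P2 7, P3 4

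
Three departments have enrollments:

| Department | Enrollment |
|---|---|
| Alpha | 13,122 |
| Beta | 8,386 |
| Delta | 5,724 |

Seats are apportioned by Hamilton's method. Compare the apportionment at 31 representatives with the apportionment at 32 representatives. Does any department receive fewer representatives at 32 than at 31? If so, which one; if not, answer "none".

none

At 31 seats: Alpha 15, Beta 10, Delta 6.
At 32 seats: Alpha 15, Beta 10, Delta 7.
No department's allocation decreased.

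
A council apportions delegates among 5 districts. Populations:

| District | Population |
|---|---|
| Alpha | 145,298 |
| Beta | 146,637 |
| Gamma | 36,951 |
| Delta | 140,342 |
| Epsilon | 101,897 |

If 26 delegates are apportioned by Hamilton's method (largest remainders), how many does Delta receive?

The standard divisor is 571125/26 ≈ 21966.346.
Standard quotas: Alpha 6.6146, Beta 6.6755, Gamma 1.6822, Delta 6.3890, Epsilon 4.6388.
Lower quotas: Alpha 6, Beta 6, Gamma 1, Delta 6, Epsilon 4 (sum 23, leaving 3 seats).
Remainders in descending order: Gamma 0.6822, Beta 0.6755, Epsilon 0.6388, Alpha 0.6146, Delta 0.3890.
Largest remainders: Gamma, Beta, Epsilon receive the extra seats.
Delta receives 6.

6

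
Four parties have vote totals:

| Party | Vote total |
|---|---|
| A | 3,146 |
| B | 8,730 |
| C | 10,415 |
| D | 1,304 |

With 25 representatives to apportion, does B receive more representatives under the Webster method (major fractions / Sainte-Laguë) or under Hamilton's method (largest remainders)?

Webster: A 3, B 10, C 11, D 1.
Hamilton: A 3, B 9, C 11, D 2.
B gets 10 under Webster and 9 under Hamilton.

Webster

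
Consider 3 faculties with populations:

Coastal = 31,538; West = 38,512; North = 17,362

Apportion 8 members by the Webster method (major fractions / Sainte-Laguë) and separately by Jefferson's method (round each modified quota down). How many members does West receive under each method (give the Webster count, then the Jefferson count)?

3 and 4

Webster: Coastal 3, West 3, North 2.
Jefferson: Coastal 3, West 4, North 1.
West gets 3 under Webster and 4 under Jefferson.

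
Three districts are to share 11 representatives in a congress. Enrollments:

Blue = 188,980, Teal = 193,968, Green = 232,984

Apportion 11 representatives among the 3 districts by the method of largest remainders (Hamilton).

Total 615932; standard divisor 615932/11 ≈ 55993.818.
Standard quotas: Blue 3.3750, Teal 3.4641, Green 4.1609.
Lower quotas: Blue 3, Teal 3, Green 4 (sum 10, leaving 1 seat).
Remainders in descending order: Teal 0.4641, Blue 0.3750, Green 0.1609.
Largest remainder: Teal receives the extra seat.

Blue=3, Teal=4, Green=4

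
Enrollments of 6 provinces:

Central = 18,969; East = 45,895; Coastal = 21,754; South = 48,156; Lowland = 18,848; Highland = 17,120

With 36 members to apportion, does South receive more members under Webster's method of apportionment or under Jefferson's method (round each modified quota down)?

Jefferson

Webster: Central 4, East 9, Coastal 5, South 10, Lowland 4, Highland 4.
Jefferson: Central 4, East 10, Coastal 4, South 11, Lowland 4, Highland 3.
South gets 10 under Webster and 11 under Jefferson.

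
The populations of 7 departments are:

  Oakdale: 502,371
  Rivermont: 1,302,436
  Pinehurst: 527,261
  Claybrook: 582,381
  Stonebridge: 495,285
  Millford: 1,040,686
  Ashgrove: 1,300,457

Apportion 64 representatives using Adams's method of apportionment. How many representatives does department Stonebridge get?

Standard divisor 5750877/64 ≈ 89857.453; standard quotas: Oakdale 5.591, Rivermont 14.494, Pinehurst 5.868, Claybrook 6.481, Stonebridge 5.512, Millford 11.582, Ashgrove 14.472.
Rounding up gives 6, 15, 6, 7, 6, 12, 15 = 67 seats, so the divisor must be adjusted.
With modified divisor 95800: modified quotas Oakdale 5.244, Rivermont 13.595, Pinehurst 5.504, Claybrook 6.079, Stonebridge 5.170, Millford 10.863, Ashgrove 13.575.
Rounding up: Oakdale 6, Rivermont 14, Pinehurst 6, Claybrook 7, Stonebridge 6, Millford 11, Ashgrove 14 (total 64).
Stonebridge receives 6.

6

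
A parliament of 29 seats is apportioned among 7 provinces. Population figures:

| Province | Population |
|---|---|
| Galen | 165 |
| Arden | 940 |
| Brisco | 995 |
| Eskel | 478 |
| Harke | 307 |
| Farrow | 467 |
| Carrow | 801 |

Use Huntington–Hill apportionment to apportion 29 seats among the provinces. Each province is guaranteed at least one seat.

With divisor 142: modified quotas Galen 1.162, Arden 6.620, Brisco 7.007, Eskel 3.366, Harke 2.162, Farrow 3.289, Carrow 5.641.
Geometric-mean thresholds: Galen √(1·2)=1.414, Arden √(6·7)=6.481, Brisco √(7·8)=7.483, Eskel √(3·4)=3.464, Harke √(2·3)=2.449, Farrow √(3·4)=3.464, Carrow √(5·6)=5.477.
Each quota rounded against its threshold gives Galen 1, Arden 7, Brisco 7, Eskel 3, Harke 2, Farrow 3, Carrow 6 (total 29).

Galen=1, Arden=7, Brisco=7, Eskel=3, Harke=2, Farrow=3, Carrow=6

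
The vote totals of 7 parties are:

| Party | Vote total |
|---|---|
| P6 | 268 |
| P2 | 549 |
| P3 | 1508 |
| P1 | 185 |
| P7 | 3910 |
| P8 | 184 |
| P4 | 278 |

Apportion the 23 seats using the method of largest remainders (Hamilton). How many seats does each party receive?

The standard divisor is 6882/23 ≈ 299.217.
Standard quotas: P6 0.896, P2 1.835, P3 5.040, P1 0.618, P7 13.067, P8 0.615, P4 0.929.
Lower quotas: P6 0, P2 1, P3 5, P1 0, P7 13, P8 0, P4 0 (sum 19, leaving 4 seats).
Remainders in descending order: P4 0.929, P6 0.896, P2 0.835, P1 0.618, P8 0.615, P7 0.067, P3 0.040.
Largest remainders: P4, P6, P2, P1 receive the extra seats.

P6 1; P2 2; P3 5; P1 1; P7 13; P8 0; P4 1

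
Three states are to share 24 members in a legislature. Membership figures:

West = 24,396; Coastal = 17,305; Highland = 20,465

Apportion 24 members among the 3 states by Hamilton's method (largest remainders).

Standard divisor: 62166 ÷ 24 ≈ 2590.25.
Standard quotas: West 9.4184, Coastal 6.6808, Highland 7.9008.
Lower quotas: West 9, Coastal 6, Highland 7 (sum 22, leaving 2 seats).
Remainders in descending order: Highland 0.9008, Coastal 0.6808, West 0.4184.
Largest remainders: Highland, Coastal receive the extra seats.

West=9, Coastal=7, Highland=8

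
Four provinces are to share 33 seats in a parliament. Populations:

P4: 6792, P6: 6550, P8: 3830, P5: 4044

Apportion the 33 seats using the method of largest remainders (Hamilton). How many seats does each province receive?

P4 11; P6 10; P8 6; P5 6

Standard divisor: 21216 ÷ 33 ≈ 642.909.
Standard quotas: P4 10.5645, P6 10.1881, P8 5.9573, P5 6.2902.
Lower quotas: P4 10, P6 10, P8 5, P5 6 (sum 31, leaving 2 seats).
Remainders in descending order: P8 0.9573, P4 0.5645, P5 0.2902, P6 0.1881.
The surplus seats go to P8, P4.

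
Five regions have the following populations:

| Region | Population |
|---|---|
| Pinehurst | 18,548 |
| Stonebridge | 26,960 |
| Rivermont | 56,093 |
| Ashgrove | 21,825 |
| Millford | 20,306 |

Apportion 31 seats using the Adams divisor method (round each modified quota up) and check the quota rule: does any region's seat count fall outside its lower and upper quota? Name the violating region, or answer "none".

Standard quotas: Pinehurst 4.000, Stonebridge 5.815, Rivermont 12.098, Ashgrove 4.707, Millford 4.380.
Adams allocation: Pinehurst 4, Stonebridge 6, Rivermont 12, Ashgrove 5, Millford 4.
Every allocation lies between the lower and upper quota.

none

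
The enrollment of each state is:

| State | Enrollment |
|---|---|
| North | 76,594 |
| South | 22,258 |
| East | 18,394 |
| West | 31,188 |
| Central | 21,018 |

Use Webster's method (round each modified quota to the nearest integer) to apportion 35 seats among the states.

Standard divisor 169452/35 ≈ 4841.486; standard quotas: North 15.820, South 4.597, East 3.799, West 6.442, Central 4.341.
Rounding to the nearest integer gives North 16, South 5, East 4, West 6, Central 4 — total 35, matching the house size, so no adjustment is needed.

North=16, South=5, East=4, West=6, Central=4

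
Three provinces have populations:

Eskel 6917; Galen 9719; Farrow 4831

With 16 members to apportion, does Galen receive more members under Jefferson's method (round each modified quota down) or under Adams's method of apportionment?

Jefferson: Eskel 5, Galen 8, Farrow 3.
Adams: Eskel 5, Galen 7, Farrow 4.
Galen gets 8 under Jefferson and 7 under Adams.

Jefferson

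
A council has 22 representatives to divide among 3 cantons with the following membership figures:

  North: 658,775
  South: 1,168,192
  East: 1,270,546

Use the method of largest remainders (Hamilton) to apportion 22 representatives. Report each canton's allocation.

Total 3097513; standard divisor 3097513/22 ≈ 140796.045.
Standard quotas: North 4.6789, South 8.2971, East 9.0240.
Lower quotas: North 4, South 8, East 9 (sum 21, leaving 1 seat).
Remainders in descending order: North 0.6789, South 0.2971, East 0.0240.
The surplus seat goes to North.

North=5; South=8; East=9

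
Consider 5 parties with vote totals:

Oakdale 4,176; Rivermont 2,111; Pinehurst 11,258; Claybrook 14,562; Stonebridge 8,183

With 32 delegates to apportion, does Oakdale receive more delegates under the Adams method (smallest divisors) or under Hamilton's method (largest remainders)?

Adams: Oakdale 4, Rivermont 2, Pinehurst 9, Claybrook 11, Stonebridge 6.
Hamilton: Oakdale 3, Rivermont 2, Pinehurst 9, Claybrook 12, Stonebridge 6.
Oakdale gets 4 under Adams and 3 under Hamilton.

Adams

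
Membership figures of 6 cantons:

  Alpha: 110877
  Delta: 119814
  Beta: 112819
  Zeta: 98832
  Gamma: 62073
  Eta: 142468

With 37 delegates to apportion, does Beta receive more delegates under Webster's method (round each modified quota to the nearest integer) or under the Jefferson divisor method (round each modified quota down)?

Webster: Alpha 6, Delta 7, Beta 6, Zeta 6, Gamma 4, Eta 8.
Jefferson: Alpha 6, Delta 7, Beta 7, Zeta 6, Gamma 3, Eta 8.
Beta gets 6 under Webster and 7 under Jefferson.

Jefferson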